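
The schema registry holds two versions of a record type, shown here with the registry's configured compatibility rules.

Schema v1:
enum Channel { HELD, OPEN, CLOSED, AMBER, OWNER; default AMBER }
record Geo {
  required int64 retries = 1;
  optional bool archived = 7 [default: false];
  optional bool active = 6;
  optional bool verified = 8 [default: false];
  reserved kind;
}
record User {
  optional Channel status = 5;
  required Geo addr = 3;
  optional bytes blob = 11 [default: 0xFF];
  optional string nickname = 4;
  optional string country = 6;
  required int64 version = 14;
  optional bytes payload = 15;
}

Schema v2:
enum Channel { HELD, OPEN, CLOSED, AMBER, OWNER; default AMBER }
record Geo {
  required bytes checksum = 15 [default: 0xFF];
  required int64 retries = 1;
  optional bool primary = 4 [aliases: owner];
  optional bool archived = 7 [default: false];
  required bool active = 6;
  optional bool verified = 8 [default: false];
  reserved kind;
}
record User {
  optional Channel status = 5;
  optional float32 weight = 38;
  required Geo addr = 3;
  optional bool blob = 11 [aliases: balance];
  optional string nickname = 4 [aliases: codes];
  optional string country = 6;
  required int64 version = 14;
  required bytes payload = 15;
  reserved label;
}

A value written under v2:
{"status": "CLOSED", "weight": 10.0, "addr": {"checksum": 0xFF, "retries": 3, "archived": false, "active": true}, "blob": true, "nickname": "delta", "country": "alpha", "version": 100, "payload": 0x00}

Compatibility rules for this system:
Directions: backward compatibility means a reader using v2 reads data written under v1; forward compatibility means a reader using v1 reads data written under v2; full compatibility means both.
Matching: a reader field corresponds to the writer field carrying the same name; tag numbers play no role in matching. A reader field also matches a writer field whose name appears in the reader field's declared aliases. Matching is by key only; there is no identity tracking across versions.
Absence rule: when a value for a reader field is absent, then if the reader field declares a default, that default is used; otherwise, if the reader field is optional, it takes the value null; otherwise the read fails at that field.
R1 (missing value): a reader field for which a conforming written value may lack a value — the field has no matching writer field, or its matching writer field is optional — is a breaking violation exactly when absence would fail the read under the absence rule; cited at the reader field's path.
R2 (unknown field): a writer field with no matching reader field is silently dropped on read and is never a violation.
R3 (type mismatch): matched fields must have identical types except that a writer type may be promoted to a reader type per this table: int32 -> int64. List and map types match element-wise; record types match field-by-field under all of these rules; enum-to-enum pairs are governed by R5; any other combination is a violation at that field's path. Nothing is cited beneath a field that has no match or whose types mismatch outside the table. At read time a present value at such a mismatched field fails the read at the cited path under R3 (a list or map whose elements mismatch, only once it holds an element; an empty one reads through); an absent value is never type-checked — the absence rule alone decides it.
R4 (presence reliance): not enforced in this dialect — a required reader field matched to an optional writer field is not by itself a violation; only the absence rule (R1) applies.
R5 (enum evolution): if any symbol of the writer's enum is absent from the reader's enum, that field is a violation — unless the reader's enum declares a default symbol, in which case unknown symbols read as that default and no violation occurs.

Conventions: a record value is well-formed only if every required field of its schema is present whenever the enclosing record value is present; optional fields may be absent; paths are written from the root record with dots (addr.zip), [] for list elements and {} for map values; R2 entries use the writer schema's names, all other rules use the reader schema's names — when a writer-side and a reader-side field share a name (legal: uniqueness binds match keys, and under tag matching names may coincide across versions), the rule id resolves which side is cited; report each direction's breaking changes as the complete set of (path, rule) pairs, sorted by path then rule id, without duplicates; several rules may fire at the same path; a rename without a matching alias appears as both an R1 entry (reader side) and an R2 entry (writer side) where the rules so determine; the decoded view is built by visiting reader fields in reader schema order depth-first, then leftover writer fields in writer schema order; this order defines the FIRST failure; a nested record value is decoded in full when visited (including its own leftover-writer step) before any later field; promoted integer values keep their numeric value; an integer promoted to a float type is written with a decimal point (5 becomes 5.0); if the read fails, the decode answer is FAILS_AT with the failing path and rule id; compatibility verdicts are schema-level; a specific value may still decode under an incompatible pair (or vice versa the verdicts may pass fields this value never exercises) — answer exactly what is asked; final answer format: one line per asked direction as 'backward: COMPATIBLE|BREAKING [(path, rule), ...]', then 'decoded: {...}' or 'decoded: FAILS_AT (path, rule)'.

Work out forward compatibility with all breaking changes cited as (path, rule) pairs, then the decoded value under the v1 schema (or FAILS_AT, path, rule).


arrows below run writer -> reader for User
forward for User (reader v1, writer v2):
  Channel -> Channel, writer optional: status aligns to status
  Geo -> Geo, writer required: addr aligns to addr
  bool -> bytes, writer optional: blob aligns to blob
  string -> string, writer optional: nickname aligns to nickname
  string -> string, writer optional: country aligns to country
  int64 -> int64, writer required: version aligns to version
  bytes -> bytes, writer required: payload aligns to payload
  weight (writer side), unknown to reader
  int64 -> int64, writer required: addr.retries aligns to addr.retries
  bool -> bool, writer optional: addr.archived aligns to addr.archived
  bool -> bool, writer required: addr.active aligns to addr.active
  bool -> bool, writer optional: addr.verified aligns to addr.verified
  addr.checksum (writer side), unknown to reader
  addr.primary (writer side), unknown to reader
  breaking: (blob, R3)
  => forward: BREAKING (1)
decode (reader v1):
  status := "CLOSED"
  addr.retries := 3
  addr.archived := false
  addr.active := true
  addr.verified := false (absent -> default)
  writer addr.checksum: unknown -> dropped
  read fails at blob under R3
  => FAILS_AT (blob, R3)
remaining User differences; none change what is asked:
  added field checksum to record Geo: required bytes, tag 15, default 0xFF (in v2 it sits immediately before retries) -> fires no rule on User, leaving the asked answer as it is
  added field weight to record User: optional float32, tag 38 (in v2 it sits immediately before addr) -> fires no rule on User, leaving the asked answer as it is
  added field primary to record Geo: optional bool, tag 4 (in v2 it sits immediately before archived) -> fires no rule on User, leaving the asked answer as it is
  field payload in record User: optional changed to required -> fires only in the backward direction of User, which is not asked here
  field active in record Geo: optional changed to required -> fires only in the backward direction of User, which is not asked here

forward: BREAKING [(blob, R3)]; decoded: FAILS_AT (blob, R3)


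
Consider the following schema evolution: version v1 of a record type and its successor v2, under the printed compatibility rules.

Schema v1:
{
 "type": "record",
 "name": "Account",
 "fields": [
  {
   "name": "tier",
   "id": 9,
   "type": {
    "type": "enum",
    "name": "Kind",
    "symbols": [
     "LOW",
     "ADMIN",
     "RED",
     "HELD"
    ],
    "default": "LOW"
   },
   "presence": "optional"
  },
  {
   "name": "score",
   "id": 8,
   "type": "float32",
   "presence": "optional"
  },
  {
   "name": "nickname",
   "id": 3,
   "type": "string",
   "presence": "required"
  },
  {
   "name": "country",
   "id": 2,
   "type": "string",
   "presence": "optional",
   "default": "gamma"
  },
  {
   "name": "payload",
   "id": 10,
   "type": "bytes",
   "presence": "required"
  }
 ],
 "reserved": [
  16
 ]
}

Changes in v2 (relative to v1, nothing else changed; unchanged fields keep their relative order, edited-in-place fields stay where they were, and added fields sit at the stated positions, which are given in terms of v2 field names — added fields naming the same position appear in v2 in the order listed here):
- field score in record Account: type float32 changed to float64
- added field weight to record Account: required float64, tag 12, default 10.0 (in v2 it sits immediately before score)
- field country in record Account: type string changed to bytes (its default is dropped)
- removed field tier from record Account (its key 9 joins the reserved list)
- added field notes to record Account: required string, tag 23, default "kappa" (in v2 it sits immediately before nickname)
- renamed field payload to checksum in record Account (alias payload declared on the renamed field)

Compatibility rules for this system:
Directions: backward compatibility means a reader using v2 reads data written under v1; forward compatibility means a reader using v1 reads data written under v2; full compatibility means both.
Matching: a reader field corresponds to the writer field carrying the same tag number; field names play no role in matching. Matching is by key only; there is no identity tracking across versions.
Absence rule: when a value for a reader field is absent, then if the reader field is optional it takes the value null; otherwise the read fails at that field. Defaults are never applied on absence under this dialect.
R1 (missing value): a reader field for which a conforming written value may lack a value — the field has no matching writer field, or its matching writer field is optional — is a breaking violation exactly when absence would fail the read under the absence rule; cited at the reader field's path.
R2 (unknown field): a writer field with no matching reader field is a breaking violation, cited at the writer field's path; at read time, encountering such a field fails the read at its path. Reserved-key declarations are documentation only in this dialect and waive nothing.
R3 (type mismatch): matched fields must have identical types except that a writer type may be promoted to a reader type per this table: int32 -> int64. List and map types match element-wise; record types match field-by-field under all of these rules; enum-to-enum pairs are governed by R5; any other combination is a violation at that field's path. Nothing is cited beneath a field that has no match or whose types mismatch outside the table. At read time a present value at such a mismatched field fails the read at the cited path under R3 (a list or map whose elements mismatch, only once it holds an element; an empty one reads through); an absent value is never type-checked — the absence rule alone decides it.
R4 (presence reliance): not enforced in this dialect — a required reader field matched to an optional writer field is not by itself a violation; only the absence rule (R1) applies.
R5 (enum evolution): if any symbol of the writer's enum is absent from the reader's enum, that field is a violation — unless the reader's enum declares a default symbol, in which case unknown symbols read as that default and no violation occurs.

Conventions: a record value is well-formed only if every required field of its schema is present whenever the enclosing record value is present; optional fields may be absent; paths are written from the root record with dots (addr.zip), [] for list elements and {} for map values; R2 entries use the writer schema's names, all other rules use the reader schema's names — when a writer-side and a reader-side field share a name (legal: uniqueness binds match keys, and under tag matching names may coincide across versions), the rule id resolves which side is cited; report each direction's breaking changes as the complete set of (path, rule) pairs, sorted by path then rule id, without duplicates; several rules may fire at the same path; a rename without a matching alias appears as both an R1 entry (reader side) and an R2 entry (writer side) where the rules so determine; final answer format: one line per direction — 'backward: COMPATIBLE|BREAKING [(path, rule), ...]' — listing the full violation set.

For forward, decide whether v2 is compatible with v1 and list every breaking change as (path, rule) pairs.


arrows below run writer -> reader for Account
forward for Account (reader v1, writer v2):
  no writer field matches reader tier
  writer optional, float64 -> float32: reader score maps from writer score
  writer required, string -> string: reader nickname maps from writer nickname
  writer optional, bytes -> string: reader country maps from writer country
  writer required, bytes -> bytes: reader payload maps from writer checksum
  weight (writer side), unknown to reader
  notes (writer side), unknown to reader
  rule R3 violated at country
  rule R2 violated at notes
  rule R3 violated at score
  rule R2 violated at weight
  => forward verdict for Account: BREAKING, 4 violation(s)
the other Account changes do not affect what is asked:
  removed field tier from record Account (its key 9 joins the reserved list) -> its effect on Account is confined to the backward direction, not asked
  renamed field payload to checksum in record Account (alias payload declared on the renamed field) -> no rule fires on it in Account's dialect; the asked verdict holds

forward: BREAKING [(country, R3), (notes, R2), (score, R3), (weight, R2)]


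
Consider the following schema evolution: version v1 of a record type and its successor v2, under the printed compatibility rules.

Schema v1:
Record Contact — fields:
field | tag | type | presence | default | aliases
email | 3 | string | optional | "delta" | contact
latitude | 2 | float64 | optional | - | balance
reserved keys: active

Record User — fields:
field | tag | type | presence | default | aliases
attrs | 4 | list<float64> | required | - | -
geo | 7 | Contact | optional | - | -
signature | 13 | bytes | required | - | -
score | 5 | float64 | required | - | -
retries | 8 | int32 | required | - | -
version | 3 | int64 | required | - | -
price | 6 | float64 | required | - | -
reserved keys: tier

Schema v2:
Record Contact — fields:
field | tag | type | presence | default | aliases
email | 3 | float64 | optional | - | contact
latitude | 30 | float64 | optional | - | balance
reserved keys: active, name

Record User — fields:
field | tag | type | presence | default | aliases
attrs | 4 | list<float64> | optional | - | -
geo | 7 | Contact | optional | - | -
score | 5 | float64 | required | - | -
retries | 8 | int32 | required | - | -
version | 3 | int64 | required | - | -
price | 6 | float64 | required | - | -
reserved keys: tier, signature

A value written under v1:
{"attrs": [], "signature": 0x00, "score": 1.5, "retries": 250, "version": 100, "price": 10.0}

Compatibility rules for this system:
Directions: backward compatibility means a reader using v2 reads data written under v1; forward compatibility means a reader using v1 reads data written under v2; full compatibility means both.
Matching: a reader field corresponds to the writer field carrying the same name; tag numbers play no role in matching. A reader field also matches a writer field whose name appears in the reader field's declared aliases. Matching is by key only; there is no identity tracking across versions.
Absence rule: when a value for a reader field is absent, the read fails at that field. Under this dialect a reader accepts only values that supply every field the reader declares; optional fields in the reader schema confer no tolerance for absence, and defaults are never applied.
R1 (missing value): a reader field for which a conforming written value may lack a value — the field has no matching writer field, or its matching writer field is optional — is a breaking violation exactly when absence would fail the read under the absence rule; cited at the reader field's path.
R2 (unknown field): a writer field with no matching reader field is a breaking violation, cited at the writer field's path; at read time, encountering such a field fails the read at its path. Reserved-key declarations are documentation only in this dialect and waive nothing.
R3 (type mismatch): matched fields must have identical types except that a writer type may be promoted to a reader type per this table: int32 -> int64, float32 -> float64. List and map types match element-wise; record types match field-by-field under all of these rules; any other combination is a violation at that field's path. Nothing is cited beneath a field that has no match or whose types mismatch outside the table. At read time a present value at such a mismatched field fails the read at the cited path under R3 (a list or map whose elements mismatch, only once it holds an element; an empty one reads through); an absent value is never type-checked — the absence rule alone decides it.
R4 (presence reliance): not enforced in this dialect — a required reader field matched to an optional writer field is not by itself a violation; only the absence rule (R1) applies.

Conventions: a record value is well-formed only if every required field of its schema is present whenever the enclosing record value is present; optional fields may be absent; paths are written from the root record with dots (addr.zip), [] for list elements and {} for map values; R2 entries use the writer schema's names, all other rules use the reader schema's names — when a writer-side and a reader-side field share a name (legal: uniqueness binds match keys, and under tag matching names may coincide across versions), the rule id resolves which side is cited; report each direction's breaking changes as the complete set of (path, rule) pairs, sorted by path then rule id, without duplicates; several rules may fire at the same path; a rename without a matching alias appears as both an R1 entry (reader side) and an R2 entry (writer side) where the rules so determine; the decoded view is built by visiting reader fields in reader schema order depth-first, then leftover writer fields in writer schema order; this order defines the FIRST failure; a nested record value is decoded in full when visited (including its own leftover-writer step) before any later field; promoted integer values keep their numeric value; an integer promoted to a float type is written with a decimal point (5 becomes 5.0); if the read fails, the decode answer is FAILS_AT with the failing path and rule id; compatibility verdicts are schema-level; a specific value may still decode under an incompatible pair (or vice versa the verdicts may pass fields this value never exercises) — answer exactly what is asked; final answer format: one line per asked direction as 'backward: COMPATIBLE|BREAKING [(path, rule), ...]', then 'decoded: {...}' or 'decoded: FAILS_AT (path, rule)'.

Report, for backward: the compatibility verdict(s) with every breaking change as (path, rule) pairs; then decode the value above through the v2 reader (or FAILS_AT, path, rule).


backward: BREAKING [(geo, R1), (geo.email, R1), (geo.email, R3), (geo.latitude, R1), (signature, R2)]; decoded: FAILS_AT (geo, R1)

in User below, arrows point writer -> reader
backward on User — v2 reading data written by v1:
  list<float64> -> list<float64>, writer required: attrs aligns to attrs
  Contact -> Contact, writer optional: geo aligns to geo
  float64 -> float64, writer required: score aligns to score
  int32 -> int32, writer required: retries aligns to retries
  int64 -> int64, writer required: version aligns to version
  float64 -> float64, writer required: price aligns to price
  writer field signature has no reader counterpart
  string -> float64, writer optional: geo.email aligns to geo.email
  float64 -> float64, writer optional: geo.latitude aligns to geo.latitude
  R1 fires at geo
  R1 fires at geo.email
  R3 fires at geo.email
  R1 fires at geo.latitude
  R2 fires at signature
  => backward: BREAKING (5)
decoding the User value with the v2 reader:
  attrs := []
  read fails at geo under R1 (no fill)
  => FAILS_AT (geo, R1)
checking off the User differences that do not matter here:
  field latitude in record Contact: tag 2 changed to 30 -> no rule fires on it in User's dialect; the asked verdict holds
  field attrs in record User: required changed to optional -> matters only for User's forward compatibility — outside the asked direction


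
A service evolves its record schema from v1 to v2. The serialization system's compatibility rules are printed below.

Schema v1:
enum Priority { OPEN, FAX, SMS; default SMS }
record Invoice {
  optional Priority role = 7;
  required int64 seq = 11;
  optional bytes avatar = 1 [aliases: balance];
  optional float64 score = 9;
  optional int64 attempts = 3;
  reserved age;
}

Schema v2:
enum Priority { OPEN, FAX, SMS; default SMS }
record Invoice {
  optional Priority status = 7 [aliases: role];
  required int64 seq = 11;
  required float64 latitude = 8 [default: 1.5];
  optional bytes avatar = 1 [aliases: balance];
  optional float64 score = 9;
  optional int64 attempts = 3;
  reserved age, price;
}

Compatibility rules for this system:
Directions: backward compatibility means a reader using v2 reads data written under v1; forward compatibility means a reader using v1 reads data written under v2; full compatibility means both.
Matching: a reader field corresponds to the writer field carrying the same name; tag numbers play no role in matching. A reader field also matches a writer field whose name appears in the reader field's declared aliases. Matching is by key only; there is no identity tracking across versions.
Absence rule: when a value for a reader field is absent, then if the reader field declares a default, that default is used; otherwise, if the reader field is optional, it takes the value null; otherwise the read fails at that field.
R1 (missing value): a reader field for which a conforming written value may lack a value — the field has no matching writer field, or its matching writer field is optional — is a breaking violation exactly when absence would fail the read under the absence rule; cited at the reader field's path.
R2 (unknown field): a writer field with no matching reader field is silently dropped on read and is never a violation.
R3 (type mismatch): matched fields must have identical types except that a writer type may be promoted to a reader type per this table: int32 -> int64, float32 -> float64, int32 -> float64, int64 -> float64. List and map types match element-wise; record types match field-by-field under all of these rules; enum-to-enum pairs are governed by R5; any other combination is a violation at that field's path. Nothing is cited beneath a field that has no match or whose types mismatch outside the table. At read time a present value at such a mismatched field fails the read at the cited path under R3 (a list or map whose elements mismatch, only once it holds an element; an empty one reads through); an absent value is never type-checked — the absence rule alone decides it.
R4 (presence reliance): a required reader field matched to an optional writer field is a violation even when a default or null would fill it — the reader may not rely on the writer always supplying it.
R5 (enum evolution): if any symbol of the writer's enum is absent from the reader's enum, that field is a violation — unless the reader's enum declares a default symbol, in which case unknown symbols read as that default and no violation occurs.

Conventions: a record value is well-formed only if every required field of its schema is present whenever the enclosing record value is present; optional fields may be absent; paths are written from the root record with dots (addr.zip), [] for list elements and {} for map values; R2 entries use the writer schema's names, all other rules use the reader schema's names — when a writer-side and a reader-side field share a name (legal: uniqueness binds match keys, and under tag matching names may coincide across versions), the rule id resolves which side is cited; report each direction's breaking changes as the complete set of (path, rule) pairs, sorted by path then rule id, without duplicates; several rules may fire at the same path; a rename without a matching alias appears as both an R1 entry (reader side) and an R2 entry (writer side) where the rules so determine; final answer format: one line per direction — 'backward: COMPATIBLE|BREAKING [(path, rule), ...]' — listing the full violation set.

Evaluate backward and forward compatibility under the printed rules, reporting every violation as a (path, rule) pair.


in Invoice below, arrows point writer -> reader
backward analysis of Invoice with v2 as reader and v1 as writer:
  status: Priority -> Priority, writer optional; from role
  seq: int64 -> int64, writer required; from seq
  latitude has no writer counterpart
  avatar: bytes -> bytes, writer optional; from avatar
  score: float64 -> float64, writer optional; from score
  attempts: int64 -> int64, writer optional; from attempts
  => backward: COMPATIBLE
forward analysis of Invoice with v1 as reader and v2 as writer:
  role has no writer counterpart
  seq: int64 -> int64, writer required; from seq
  avatar: bytes -> bytes, writer optional; from avatar
  score: float64 -> float64, writer optional; from score
  attempts: int64 -> int64, writer optional; from attempts
  leftover writer field: status
  leftover writer field: latitude
  => forward: COMPATIBLE

backward: COMPATIBLE []; forward: COMPATIBLE []


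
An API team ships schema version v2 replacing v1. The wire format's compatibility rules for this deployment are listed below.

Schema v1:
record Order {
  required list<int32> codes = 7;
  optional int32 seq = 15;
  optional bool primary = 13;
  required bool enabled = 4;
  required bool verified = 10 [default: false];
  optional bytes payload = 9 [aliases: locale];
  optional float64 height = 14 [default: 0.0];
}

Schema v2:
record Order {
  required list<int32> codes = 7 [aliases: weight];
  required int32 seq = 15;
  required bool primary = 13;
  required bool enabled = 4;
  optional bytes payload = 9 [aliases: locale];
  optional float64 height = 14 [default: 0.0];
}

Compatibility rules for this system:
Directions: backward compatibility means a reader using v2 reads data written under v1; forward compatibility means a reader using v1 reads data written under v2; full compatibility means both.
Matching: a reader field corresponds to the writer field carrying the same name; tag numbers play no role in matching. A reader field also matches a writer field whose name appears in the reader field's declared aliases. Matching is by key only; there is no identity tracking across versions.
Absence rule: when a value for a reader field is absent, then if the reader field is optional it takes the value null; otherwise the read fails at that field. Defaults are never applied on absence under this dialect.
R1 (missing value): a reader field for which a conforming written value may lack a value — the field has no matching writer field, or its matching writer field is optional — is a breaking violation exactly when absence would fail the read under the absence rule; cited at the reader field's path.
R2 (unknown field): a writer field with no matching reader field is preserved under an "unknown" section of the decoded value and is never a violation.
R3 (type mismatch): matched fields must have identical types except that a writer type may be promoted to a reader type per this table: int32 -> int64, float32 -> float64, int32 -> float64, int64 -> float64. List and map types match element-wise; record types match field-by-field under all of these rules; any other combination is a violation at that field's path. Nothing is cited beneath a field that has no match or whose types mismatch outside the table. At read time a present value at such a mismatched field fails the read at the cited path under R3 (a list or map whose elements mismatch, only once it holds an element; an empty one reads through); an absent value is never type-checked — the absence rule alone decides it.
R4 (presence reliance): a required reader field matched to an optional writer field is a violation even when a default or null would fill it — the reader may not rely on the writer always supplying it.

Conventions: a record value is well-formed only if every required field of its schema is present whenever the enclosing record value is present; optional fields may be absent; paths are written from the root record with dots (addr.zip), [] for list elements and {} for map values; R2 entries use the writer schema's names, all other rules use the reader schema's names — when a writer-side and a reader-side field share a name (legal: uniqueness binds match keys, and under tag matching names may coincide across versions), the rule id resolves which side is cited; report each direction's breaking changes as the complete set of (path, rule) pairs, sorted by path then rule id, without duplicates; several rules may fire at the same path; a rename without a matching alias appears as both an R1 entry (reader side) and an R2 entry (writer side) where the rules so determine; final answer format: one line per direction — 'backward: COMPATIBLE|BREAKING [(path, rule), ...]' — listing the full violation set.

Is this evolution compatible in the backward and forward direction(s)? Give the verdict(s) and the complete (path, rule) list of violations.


the writer's type comes first in each Order pair
backward analysis of Order with v2 as reader and v1 as writer:
  codes: paired with writer codes (list<int32> -> list<int32>; writer required)
  seq: paired with writer seq (int32 -> int32; writer optional)
  primary: paired with writer primary (bool -> bool; writer optional)
  enabled: paired with writer enabled (bool -> bool; writer required)
  payload: paired with writer payload (bytes -> bytes; writer optional)
  height: paired with writer height (float64 -> float64; writer optional)
  writer verified: unknown to reader
  rule R1 violated at primary
  rule R4 violated at primary
  rule R1 violated at seq
  rule R4 violated at seq
  => 4 violation(s): backward is BREAKING for Order
forward analysis of Order with v1 as reader and v2 as writer:
  codes: paired with writer codes (list<int32> -> list<int32>; writer required)
  seq: paired with writer seq (int32 -> int32; writer required)
  primary: paired with writer primary (bool -> bool; writer required)
  enabled: paired with writer enabled (bool -> bool; writer required)
  no writer field matches reader verified
  payload: paired with writer payload (bytes -> bytes; writer optional)
  height: paired with writer height (float64 -> float64; writer optional)
  rule R1 violated at verified
  => 1 violation(s): forward is BREAKING for Order

backward: BREAKING [(primary, R1), (primary, R4), (seq, R1), (seq, R4)]; forward: BREAKING [(verified, R1)]


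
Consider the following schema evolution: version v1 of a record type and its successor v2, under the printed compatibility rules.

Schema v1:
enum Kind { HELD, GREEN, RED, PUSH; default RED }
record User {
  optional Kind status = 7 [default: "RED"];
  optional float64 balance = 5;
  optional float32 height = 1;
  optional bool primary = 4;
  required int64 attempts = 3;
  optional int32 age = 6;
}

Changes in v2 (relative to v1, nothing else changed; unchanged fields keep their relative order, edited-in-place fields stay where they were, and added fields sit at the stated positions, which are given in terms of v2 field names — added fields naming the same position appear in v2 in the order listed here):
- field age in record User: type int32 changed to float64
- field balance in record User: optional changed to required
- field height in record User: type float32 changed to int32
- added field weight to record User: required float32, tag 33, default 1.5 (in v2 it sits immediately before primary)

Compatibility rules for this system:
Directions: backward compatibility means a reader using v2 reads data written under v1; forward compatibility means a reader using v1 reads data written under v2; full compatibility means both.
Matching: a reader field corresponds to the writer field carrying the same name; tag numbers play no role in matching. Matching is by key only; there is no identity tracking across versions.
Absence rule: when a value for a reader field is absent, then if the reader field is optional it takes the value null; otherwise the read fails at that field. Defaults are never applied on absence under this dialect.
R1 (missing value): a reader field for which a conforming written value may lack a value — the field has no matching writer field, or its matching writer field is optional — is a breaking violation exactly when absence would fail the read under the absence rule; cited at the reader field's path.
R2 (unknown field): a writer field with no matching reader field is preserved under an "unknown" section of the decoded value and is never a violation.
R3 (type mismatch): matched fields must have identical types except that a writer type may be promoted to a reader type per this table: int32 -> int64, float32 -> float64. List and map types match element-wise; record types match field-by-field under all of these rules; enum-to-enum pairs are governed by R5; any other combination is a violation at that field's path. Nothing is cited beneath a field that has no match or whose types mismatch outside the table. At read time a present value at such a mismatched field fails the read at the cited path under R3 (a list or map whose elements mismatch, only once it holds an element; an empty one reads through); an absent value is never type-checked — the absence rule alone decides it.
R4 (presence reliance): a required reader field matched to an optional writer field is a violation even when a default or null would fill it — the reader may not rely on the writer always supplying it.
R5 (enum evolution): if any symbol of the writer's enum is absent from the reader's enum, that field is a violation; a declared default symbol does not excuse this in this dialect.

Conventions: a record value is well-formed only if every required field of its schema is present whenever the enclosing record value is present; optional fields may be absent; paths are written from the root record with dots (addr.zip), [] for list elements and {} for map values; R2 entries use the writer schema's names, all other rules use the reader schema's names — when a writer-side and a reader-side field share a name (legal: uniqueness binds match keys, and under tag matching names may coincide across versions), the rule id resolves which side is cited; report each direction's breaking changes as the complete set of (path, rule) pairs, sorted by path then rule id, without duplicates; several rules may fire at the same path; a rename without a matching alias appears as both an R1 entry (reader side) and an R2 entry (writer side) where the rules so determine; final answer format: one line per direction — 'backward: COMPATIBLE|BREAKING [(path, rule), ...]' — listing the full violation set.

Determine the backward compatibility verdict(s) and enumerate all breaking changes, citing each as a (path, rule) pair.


backward: BREAKING [(age, R3), (balance, R1), (balance, R4), (height, R3), (weight, R1)]

the writer's type comes first in each User pair
backward on User — v2 reading data written by v1:
  status: paired with writer status (Kind -> Kind; writer optional)
  balance: paired with writer balance (float64 -> float64; writer optional)
  height: paired with writer height (float32 -> int32; writer optional)
  weight: no writer match
  primary: paired with writer primary (bool -> bool; writer optional)
  attempts: paired with writer attempts (int64 -> int64; writer required)
  age: paired with writer age (int32 -> float64; writer optional)
  violation R3 at age
  violation R1 at balance
  violation R4 at balance
  violation R3 at height
  violation R1 at weight
  => backward: BREAKING (5)


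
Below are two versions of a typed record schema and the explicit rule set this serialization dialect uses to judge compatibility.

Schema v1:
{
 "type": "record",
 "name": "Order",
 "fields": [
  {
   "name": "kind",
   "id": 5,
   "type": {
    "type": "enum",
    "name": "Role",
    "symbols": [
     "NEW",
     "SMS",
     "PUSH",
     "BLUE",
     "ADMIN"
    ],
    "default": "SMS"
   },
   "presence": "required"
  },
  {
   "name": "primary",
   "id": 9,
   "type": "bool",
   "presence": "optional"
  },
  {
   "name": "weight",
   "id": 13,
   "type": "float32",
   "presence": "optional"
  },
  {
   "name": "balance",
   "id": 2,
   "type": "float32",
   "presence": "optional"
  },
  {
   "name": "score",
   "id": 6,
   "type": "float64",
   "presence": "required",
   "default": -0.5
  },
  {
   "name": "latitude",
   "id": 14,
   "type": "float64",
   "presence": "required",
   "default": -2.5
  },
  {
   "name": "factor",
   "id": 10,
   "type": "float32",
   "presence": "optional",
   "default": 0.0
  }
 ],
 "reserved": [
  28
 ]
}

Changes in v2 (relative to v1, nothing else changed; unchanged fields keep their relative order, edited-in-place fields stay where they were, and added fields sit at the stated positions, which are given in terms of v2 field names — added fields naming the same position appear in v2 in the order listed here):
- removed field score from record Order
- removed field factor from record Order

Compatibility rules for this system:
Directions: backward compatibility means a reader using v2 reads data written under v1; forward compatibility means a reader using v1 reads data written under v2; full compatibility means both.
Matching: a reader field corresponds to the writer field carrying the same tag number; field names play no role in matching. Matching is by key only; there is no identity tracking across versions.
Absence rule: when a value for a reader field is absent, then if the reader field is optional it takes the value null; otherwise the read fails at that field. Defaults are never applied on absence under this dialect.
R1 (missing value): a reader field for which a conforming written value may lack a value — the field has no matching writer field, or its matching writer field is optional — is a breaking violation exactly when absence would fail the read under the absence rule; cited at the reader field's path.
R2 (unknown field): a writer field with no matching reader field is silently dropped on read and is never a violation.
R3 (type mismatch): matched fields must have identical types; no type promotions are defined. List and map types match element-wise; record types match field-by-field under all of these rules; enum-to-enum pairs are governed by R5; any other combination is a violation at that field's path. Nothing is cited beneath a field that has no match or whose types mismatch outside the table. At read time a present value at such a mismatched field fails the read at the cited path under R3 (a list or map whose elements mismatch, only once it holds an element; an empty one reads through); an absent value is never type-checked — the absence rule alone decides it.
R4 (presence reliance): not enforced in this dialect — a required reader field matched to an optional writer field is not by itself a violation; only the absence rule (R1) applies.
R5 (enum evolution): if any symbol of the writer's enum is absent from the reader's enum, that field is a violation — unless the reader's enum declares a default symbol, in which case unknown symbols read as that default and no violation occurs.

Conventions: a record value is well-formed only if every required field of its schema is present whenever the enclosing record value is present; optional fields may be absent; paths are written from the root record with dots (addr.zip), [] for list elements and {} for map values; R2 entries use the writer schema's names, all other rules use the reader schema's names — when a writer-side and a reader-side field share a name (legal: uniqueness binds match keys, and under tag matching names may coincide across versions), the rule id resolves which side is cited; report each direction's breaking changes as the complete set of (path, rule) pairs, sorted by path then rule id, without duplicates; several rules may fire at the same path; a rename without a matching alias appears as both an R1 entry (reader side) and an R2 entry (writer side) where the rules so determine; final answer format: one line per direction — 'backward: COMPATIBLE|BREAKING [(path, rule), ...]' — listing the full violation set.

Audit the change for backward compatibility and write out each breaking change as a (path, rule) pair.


the writer's type comes first in each Order pair
checking backward for Order: reader v2 against writer v1:
  kind: paired with writer kind (Role -> Role; writer required)
  primary: paired with writer primary (bool -> bool; writer optional)
  weight: paired with writer weight (float32 -> float32; writer optional)
  balance: paired with writer balance (float32 -> float32; writer optional)
  latitude: paired with writer latitude (float64 -> float64; writer required)
  score (writer side), unknown to reader
  factor (writer side), unknown to reader
  => backward: COMPATIBLE
the rest of the Order diff is inert for this question:
  removed field score from record Order -> matters only for Order's forward compatibility — outside the asked direction
  removed field factor from record Order -> fires no rule on Order, leaving the asked answer as it is

backward: COMPATIBLE []
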